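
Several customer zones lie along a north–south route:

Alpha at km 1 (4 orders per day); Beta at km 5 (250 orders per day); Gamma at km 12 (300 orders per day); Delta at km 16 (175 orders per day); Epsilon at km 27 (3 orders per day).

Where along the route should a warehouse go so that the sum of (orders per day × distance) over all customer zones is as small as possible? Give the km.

For a sum of weighted absolute distances on a line, the optimum is the weighted median (not the mean). Total weight W = 732; half-weight = 366.
Sort by position and accumulate weight:
  km 1 (Alpha, w=4) → cum 4
  km 5 (Beta, w=250) → cum 254
  km 12 (Gamma, w=300) → cum 554  ≥ 366 → median here
  km 16 (Delta, w=175) → cum 729
  km 27 (Epsilon, w=3) → cum 732
Optimal location: km 12.

x = 12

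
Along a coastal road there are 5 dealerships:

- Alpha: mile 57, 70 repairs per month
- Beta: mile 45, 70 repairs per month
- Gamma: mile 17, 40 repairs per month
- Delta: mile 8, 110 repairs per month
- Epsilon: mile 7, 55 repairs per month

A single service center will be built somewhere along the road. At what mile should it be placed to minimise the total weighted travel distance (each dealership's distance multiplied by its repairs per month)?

x = 17

For a sum of weighted absolute distances on a line, the optimum is the weighted median (not the mean). Total weight W = 345; half-weight = 172.5.
Sort by position and accumulate weight:
  mile 7 (Epsilon, w=55) → cum 55
  mile 8 (Delta, w=110) → cum 165
  mile 17 (Gamma, w=40) → cum 205  ≥ 172.5 → median here
  mile 45 (Beta, w=70) → cum 275
  mile 57 (Alpha, w=70) → cum 345
Optimal location: mile 17.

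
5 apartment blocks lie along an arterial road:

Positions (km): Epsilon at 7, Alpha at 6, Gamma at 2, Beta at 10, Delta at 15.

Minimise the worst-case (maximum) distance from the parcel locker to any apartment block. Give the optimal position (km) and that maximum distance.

location 8.5, max distance 6.5

The 1-center on a line is the midpoint of the two extreme points: leftmost at 2, rightmost at 15.
Optimal location = (2 + 15)/2 = 8.5; maximum distance = (15 − 2)/2 = 6.5.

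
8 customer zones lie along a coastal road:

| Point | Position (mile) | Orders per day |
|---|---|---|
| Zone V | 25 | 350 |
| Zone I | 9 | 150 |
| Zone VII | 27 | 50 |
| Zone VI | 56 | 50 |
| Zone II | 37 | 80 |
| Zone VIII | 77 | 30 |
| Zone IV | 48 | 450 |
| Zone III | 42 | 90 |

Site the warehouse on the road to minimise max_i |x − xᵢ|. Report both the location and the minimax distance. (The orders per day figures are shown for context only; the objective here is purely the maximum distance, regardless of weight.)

location 43, max distance 34

The 1-center on a line is the midpoint of the two extreme points: leftmost at 9, rightmost at 77.
Optimal location = (9 + 77)/2 = 43; maximum distance = (77 − 9)/2 = 34.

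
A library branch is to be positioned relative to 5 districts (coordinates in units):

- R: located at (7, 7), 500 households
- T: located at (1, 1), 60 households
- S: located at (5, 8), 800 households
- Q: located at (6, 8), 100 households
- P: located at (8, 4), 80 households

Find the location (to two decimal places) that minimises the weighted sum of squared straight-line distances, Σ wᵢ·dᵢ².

The minimiser of Σwᵢ‖p−pᵢ‖² is the weighted centroid p* = (Σwᵢpᵢ)/(Σwᵢ).
Σwᵢ = 1540.
Σwᵢxᵢ = 500·7 + 60·1 + 800·5 + 100·6 + 80·8 = 8800.
Σwᵢyᵢ = 500·7 + 60·1 + 800·8 + 100·8 + 80·4 = 11080.
x* = 8800/1540 = 5.71, y* = 11080/1540 = 7.19.

(5.71, 7.19)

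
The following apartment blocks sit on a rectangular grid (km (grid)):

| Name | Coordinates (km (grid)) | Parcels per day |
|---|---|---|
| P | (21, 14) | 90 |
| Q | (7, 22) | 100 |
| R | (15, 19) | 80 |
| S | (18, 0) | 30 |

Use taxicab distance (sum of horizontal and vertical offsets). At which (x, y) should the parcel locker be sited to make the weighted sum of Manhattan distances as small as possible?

Manhattan distance separates: Σwᵢ(|x−xᵢ|+|y−yᵢ|) = Σwᵢ|x−xᵢ| + Σwᵢ|y−yᵢ|, so x and y are optimised independently as 1-D weighted medians.
Total weight W = 300; half = 150.
x-coordinate, sorted with cumulative weight:
  x=7 (Q, w=100) cum 100
  x=15 (R, w=80) cum 180  ← median
  x=18 (S, w=30) cum 210
  x=21 (P, w=90) cum 300
⇒ x* = 15
y-coordinate, sorted with cumulative weight:
  y=0 (S, w=30) cum 30
  y=14 (P, w=90) cum 120
  y=19 (R, w=80) cum 200  ← median
  y=22 (Q, w=100) cum 300
⇒ y* = 19

(15, 19)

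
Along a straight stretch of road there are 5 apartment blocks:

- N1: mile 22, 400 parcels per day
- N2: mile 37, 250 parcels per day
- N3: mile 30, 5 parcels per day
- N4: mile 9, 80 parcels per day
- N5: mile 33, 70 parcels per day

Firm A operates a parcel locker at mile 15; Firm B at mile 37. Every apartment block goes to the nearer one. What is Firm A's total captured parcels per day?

480

The indifferent point is the midpoint (15+37)/2 = 26; apartment blocks left of it (closer to Firm A at 15) go to Firm A, those right go to Firm B.
  N4 at 9 (w=80) → Firm A
  N1 at 22 (w=400) → Firm A
  N3 at 30 (w=5) → Firm B
  N5 at 33 (w=70) → Firm B
  N2 at 37 (w=250) → Firm B
Firm A captures 480; Firm B captures 325.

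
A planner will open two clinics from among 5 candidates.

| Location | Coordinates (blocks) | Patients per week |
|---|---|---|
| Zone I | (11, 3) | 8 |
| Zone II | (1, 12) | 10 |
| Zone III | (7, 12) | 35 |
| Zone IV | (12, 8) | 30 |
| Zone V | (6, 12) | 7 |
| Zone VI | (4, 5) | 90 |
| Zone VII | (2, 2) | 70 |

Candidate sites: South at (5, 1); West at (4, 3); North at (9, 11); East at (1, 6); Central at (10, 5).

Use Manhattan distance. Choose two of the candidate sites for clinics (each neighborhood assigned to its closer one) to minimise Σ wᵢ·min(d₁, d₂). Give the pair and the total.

Evaluate every pair (each demand assigned to the nearer of the two):
  {West, North}: total = 849
  {West, Central}: total = 1111
  {North, East}: total = 1163
  {South, North}: total = 1197
  {East, Central}: total = 1371
  {West, East}: total = 1393
  {South, West}: total = 1453
  {South, Central}: total = 1481
  {South, East}: total = 1651
  {North, Central}: total = 1707
Best pair: {West, North} with total 849.

{West, North}, total 849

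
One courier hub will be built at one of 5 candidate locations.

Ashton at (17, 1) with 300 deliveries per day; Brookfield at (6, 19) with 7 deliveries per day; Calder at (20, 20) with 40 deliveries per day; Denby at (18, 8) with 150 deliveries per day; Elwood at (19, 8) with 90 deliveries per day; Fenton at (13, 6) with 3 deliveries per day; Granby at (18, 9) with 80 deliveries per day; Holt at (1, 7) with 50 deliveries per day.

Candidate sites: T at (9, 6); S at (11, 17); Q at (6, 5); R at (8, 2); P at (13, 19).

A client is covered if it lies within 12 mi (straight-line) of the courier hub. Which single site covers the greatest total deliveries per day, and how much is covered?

T, covering 673

Coverage radius r = 12 mi; a point is covered iff (Δx)²+(Δy)² ≤ 12² = 144.
  T (9, 6): covers {Ashton, Denby, Elwood, Fenton, Granby, Holt} → 673
  S (11, 17): covers {Brookfield, Calder, Denby, Fenton, Granby} → 280
  Q (6, 5): covers {Ashton, Fenton, Holt} → 353
  R (8, 2): covers {Ashton, Denby, Fenton, Holt} → 503
  P (13, 19): covers {Brookfield, Calder, Granby} → 127
Maximum coverage at T: 673 deliveries per day.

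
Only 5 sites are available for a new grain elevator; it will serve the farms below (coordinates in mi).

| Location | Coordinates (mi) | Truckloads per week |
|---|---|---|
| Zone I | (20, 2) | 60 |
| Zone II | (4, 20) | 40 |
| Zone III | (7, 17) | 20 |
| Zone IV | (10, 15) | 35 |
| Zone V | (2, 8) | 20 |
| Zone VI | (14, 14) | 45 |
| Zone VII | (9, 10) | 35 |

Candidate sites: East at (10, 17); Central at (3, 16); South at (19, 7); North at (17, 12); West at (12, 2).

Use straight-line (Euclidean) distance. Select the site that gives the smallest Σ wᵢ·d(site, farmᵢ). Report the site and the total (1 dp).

Total weighted distance at each candidate:
  East (10, 17): total = 2193.3
  Central (3, 16): total = 2777.6
  South (19, 7): total = 2926.9
  North (17, 12): total = 2488.5
  West (12, 2): total = 3124.2
Minimum is at East with total 2193.3 mi.

East, total 2193.3 mi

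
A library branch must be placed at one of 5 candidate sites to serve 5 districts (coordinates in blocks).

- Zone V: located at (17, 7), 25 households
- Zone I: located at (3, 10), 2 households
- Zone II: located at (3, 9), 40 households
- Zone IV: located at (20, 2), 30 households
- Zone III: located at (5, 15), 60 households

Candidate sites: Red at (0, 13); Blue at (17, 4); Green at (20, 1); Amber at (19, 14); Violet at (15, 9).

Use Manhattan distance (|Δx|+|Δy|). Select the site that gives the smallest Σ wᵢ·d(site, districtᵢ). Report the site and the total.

Total weighted distance at each candidate:
  Red (0, 13): total = 2217
  Blue (17, 4): total = 2405
  Green (20, 1): total = 3047
  Amber (19, 14): total = 2395
  Violet (15, 9): total = 1926
Minimum is at Violet with total 1926 blocks.

Violet, total 1926 blocks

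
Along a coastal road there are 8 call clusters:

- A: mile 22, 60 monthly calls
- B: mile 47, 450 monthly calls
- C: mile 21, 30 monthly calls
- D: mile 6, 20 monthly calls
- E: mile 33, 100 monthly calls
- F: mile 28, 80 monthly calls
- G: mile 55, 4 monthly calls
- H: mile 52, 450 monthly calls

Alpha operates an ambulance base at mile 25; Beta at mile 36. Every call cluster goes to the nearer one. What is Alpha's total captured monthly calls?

190

The indifferent point is the midpoint (25+36)/2 = 30.5; call clusters left of it (closer to Alpha at 25) go to Alpha, those right go to Beta.
  D at 6 (w=20) → Alpha
  C at 21 (w=30) → Alpha
  A at 22 (w=60) → Alpha
  F at 28 (w=80) → Alpha
  E at 33 (w=100) → Beta
  B at 47 (w=450) → Beta
  H at 52 (w=450) → Beta
  G at 55 (w=4) → Beta
Alpha captures 190; Beta captures 1004.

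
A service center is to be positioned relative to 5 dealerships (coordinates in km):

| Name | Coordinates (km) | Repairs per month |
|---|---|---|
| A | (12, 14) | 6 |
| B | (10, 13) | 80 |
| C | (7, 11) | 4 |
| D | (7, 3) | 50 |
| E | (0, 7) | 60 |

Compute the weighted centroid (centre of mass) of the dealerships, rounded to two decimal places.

The minimiser of Σwᵢ‖p−pᵢ‖² is the weighted centroid p* = (Σwᵢpᵢ)/(Σwᵢ).
Σwᵢ = 200.
Σwᵢxᵢ = 6·12 + 80·10 + 4·7 + 50·7 + 60·0 = 1250.
Σwᵢyᵢ = 6·14 + 80·13 + 4·11 + 50·3 + 60·7 = 1738.
x* = 1250/200 = 6.25, y* = 1738/200 = 8.69.

(6.25, 8.69)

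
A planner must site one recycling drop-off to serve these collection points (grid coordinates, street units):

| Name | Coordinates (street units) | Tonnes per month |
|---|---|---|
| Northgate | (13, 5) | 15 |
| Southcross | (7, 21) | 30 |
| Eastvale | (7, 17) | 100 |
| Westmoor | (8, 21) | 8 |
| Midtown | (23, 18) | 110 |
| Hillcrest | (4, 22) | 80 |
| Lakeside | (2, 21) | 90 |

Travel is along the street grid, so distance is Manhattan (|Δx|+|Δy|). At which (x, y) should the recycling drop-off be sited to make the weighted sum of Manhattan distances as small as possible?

Manhattan distance separates: Σwᵢ(|x−xᵢ|+|y−yᵢ|) = Σwᵢ|x−xᵢ| + Σwᵢ|y−yᵢ|, so x and y are optimised independently as 1-D weighted medians.
Total weight W = 433; half = 216.5.
x-coordinate, sorted with cumulative weight:
  x=2 (Lakeside, w=90) cum 90
  x=4 (Hillcrest, w=80) cum 170
  x=7 (Southcross, w=30) cum 200
  x=7 (Eastvale, w=100) cum 300  ← median
  x=8 (Westmoor, w=8) cum 308
  x=13 (Northgate, w=15) cum 323
  x=23 (Midtown, w=110) cum 433
⇒ x* = 7
y-coordinate, sorted with cumulative weight:
  y=5 (Northgate, w=15) cum 15
  y=17 (Eastvale, w=100) cum 115
  y=18 (Midtown, w=110) cum 225  ← median
  y=21 (Southcross, w=30) cum 255
  y=21 (Westmoor, w=8) cum 263
  y=21 (Lakeside, w=90) cum 353
  y=22 (Hillcrest, w=80) cum 433
⇒ y* = 18

(7, 18)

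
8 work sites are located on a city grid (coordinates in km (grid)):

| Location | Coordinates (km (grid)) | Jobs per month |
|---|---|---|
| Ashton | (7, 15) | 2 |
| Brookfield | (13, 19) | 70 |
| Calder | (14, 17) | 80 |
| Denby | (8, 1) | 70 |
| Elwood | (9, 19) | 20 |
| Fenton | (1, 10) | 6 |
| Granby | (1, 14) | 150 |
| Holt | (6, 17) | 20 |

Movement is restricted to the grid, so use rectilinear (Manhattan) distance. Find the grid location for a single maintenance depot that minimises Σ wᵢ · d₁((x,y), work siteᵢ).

(8, 14)

Manhattan distance separates: Σwᵢ(|x−xᵢ|+|y−yᵢ|) = Σwᵢ|x−xᵢ| + Σwᵢ|y−yᵢ|, so x and y are optimised independently as 1-D weighted medians.
Total weight W = 418; half = 209.
x-coordinate, sorted with cumulative weight:
  x=1 (Fenton, w=6) cum 6
  x=1 (Granby, w=150) cum 156
  x=6 (Holt, w=20) cum 176
  x=7 (Ashton, w=2) cum 178
  x=8 (Denby, w=70) cum 248  ← median
  x=9 (Elwood, w=20) cum 268
  x=13 (Brookfield, w=70) cum 338
  x=14 (Calder, w=80) cum 418
⇒ x* = 8
y-coordinate, sorted with cumulative weight:
  y=1 (Denby, w=70) cum 70
  y=10 (Fenton, w=6) cum 76
  y=14 (Granby, w=150) cum 226  ← median
  y=15 (Ashton, w=2) cum 228
  y=17 (Calder, w=80) cum 308
  y=17 (Holt, w=20) cum 328
  y=19 (Brookfield, w=70) cum 398
  y=19 (Elwood, w=20) cum 418
⇒ y* = 14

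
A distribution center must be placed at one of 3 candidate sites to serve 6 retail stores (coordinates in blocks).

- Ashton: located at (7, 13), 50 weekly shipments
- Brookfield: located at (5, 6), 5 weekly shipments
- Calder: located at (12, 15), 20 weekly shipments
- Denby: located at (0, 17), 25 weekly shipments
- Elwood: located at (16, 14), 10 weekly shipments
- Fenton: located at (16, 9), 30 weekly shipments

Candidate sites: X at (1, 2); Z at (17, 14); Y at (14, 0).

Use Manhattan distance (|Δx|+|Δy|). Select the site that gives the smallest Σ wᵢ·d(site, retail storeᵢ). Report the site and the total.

Z, total 1460 blocks

Total weighted distance at each candidate:
  X (1, 2): total = 2700
  Z (17, 14): total = 1460
  Y (14, 0): total = 2680
Minimum is at Z with total 1460 blocks.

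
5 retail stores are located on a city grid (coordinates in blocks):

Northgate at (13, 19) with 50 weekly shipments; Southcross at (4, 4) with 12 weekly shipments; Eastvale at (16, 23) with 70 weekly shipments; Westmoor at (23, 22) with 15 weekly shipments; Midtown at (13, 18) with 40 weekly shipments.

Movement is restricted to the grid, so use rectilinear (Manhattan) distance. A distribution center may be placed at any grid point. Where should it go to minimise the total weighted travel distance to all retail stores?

Manhattan distance separates: Σwᵢ(|x−xᵢ|+|y−yᵢ|) = Σwᵢ|x−xᵢ| + Σwᵢ|y−yᵢ|, so x and y are optimised independently as 1-D weighted medians.
Total weight W = 187; half = 93.5.
x-coordinate, sorted with cumulative weight:
  x=4 (Southcross, w=12) cum 12
  x=13 (Northgate, w=50) cum 62
  x=13 (Midtown, w=40) cum 102  ← median
  x=16 (Eastvale, w=70) cum 172
  x=23 (Westmoor, w=15) cum 187
⇒ x* = 13
y-coordinate, sorted with cumulative weight:
  y=4 (Southcross, w=12) cum 12
  y=18 (Midtown, w=40) cum 52
  y=19 (Northgate, w=50) cum 102  ← median
  y=22 (Westmoor, w=15) cum 117
  y=23 (Eastvale, w=70) cum 187
⇒ y* = 19

(13, 19)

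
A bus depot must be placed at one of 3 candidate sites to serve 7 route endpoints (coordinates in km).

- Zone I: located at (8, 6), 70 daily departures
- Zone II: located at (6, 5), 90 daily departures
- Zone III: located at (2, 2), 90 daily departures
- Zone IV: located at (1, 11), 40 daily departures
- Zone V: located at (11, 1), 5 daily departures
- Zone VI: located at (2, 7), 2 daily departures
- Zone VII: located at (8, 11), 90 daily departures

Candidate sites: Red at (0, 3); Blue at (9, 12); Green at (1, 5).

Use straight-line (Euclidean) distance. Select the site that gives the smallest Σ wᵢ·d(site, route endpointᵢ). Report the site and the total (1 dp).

Green, total 2357.7 km

Total weighted distance at each candidate:
  Red (0, 3): total = 2774.1
  Blue (9, 12): total = 2732.7
  Green (1, 5): total = 2357.7
Minimum is at Green with total 2357.7 km.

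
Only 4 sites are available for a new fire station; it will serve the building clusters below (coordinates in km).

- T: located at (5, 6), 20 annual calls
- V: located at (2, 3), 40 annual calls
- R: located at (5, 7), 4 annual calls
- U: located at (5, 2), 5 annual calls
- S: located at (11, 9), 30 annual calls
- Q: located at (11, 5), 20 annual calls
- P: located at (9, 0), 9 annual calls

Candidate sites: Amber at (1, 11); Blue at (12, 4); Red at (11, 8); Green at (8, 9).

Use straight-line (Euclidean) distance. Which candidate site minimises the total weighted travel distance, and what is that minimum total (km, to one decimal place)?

Green, total 748.3 km

Total weighted distance at each candidate:
  Amber (1, 11): total = 1184.0
  Blue (12, 4): total = 840.7
  Red (11, 8): total = 769.3
  Green (8, 9): total = 748.3
Minimum is at Green with total 748.3 km.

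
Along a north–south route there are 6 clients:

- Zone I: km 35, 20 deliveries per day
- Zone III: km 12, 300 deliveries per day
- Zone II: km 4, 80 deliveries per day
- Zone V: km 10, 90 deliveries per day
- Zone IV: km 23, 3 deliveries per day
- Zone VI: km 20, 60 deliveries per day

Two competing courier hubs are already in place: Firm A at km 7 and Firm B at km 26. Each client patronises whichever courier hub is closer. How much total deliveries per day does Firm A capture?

The indifferent point is the midpoint (7+26)/2 = 16.5; clients left of it (closer to Firm A at 7) go to Firm A, those right go to Firm B.
  Zone II at 4 (w=80) → Firm A
  Zone V at 10 (w=90) → Firm A
  Zone III at 12 (w=300) → Firm A
  Zone VI at 20 (w=60) → Firm B
  Zone IV at 23 (w=3) → Firm B
  Zone I at 35 (w=20) → Firm B
Firm A captures 470; Firm B captures 83.

470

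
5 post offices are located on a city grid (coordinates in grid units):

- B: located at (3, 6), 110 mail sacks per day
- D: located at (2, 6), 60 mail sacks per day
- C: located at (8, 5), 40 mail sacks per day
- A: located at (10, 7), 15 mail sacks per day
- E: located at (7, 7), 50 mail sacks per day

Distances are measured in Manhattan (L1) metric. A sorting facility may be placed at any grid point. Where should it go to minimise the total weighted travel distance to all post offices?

(3, 6)

Manhattan distance separates: Σwᵢ(|x−xᵢ|+|y−yᵢ|) = Σwᵢ|x−xᵢ| + Σwᵢ|y−yᵢ|, so x and y are optimised independently as 1-D weighted medians.
Total weight W = 275; half = 137.5.
x-coordinate, sorted with cumulative weight:
  x=2 (D, w=60) cum 60
  x=3 (B, w=110) cum 170  ← median
  x=7 (E, w=50) cum 220
  x=8 (C, w=40) cum 260
  x=10 (A, w=15) cum 275
⇒ x* = 3
y-coordinate, sorted with cumulative weight:
  y=5 (C, w=40) cum 40
  y=6 (B, w=110) cum 150  ← median
  y=6 (D, w=60) cum 210
  y=7 (A, w=15) cum 225
  y=7 (E, w=50) cum 275
⇒ y* = 6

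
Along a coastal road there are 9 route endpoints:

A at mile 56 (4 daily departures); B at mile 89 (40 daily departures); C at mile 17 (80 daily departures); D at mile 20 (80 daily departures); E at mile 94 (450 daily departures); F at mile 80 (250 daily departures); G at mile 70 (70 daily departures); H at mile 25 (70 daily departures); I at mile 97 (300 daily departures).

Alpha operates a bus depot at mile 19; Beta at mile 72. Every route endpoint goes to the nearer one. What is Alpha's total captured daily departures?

230

The indifferent point is the midpoint (19+72)/2 = 45.5; route endpoints left of it (closer to Alpha at 19) go to Alpha, those right go to Beta.
  C at 17 (w=80) → Alpha
  D at 20 (w=80) → Alpha
  H at 25 (w=70) → Alpha
  A at 56 (w=4) → Beta
  G at 70 (w=70) → Beta
  F at 80 (w=250) → Beta
  B at 89 (w=40) → Beta
  E at 94 (w=450) → Beta
  I at 97 (w=300) → Beta
Alpha captures 230; Beta captures 1114.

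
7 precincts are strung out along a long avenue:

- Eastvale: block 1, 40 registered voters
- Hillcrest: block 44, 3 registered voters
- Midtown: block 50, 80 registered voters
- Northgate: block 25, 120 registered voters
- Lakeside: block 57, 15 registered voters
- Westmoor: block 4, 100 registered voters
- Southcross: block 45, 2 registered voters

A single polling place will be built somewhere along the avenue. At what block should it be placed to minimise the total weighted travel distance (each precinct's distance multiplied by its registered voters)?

For a sum of weighted absolute distances on a line, the optimum is the weighted median (not the mean). Total weight W = 360; half-weight = 180.
Sort by position and accumulate weight:
  block 1 (Eastvale, w=40) → cum 40
  block 4 (Westmoor, w=100) → cum 140
  block 25 (Northgate, w=120) → cum 260  ≥ 180 → median here
  block 44 (Hillcrest, w=3) → cum 263
  block 45 (Southcross, w=2) → cum 265
  block 50 (Midtown, w=80) → cum 345
  block 57 (Lakeside, w=15) → cum 360
Optimal location: block 25.

x = 25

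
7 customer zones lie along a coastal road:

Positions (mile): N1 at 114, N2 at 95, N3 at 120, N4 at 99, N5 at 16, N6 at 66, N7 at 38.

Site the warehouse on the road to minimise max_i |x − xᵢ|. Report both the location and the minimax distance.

location 68, max distance 52

The 1-center on a line is the midpoint of the two extreme points: leftmost at 16, rightmost at 120.
Optimal location = (16 + 120)/2 = 68; maximum distance = (120 − 16)/2 = 52.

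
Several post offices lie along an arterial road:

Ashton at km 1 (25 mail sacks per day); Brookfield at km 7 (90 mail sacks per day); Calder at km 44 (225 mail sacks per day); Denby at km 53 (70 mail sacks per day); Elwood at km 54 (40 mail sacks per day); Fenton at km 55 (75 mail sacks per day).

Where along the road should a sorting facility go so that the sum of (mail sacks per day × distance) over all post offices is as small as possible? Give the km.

For a sum of weighted absolute distances on a line, the optimum is the weighted median (not the mean). Total weight W = 525; half-weight = 262.5.
Sort by position and accumulate weight:
  km 1 (Ashton, w=25) → cum 25
  km 7 (Brookfield, w=90) → cum 115
  km 44 (Calder, w=225) → cum 340  ≥ 262.5 → median here
  km 53 (Denby, w=70) → cum 410
  km 54 (Elwood, w=40) → cum 450
  km 55 (Fenton, w=75) → cum 525
Optimal location: km 44.

x = 44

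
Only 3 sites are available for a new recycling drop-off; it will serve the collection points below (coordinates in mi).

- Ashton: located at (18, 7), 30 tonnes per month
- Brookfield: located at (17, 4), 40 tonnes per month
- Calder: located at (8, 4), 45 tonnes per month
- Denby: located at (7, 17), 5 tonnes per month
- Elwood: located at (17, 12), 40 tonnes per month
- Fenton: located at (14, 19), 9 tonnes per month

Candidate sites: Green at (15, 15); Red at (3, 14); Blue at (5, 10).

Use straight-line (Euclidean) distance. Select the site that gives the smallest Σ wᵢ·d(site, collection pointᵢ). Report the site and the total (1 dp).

Green, total 1512.8 mi

Total weighted distance at each candidate:
  Green (15, 15): total = 1512.8
  Red (3, 14): total = 2387.3
  Blue (5, 10): total = 1876.3
Minimum is at Green with total 1512.8 mi.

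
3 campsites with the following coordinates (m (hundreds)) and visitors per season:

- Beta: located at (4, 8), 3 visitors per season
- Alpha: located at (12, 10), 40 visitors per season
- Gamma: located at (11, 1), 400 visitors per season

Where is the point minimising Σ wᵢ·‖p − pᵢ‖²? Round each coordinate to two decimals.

The minimiser of Σwᵢ‖p−pᵢ‖² is the weighted centroid p* = (Σwᵢpᵢ)/(Σwᵢ).
Σwᵢ = 443.
Σwᵢxᵢ = 3·4 + 40·12 + 400·11 = 4892.
Σwᵢyᵢ = 3·8 + 40·10 + 400·1 = 824.
x* = 4892/443 = 11.04, y* = 824/443 = 1.86.

(11.04, 1.86)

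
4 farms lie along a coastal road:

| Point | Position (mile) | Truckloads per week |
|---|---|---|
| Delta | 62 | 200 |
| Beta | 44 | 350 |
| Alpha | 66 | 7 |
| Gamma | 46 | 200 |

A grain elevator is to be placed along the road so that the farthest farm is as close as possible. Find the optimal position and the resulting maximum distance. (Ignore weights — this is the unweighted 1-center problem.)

The 1-center on a line is the midpoint of the two extreme points: leftmost at 44, rightmost at 66.
Optimal location = (44 + 66)/2 = 55; maximum distance = (66 − 44)/2 = 11.

location 55, max distance 11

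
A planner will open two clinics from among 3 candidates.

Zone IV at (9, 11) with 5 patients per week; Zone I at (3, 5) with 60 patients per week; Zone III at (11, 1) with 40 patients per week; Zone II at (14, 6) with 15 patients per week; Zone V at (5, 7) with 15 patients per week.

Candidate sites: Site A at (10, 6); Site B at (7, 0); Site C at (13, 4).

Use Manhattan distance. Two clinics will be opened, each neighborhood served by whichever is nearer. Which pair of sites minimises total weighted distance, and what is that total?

{Site A, Site C}, total 845

Evaluate every pair (each demand assigned to the nearer of the two):
  {Site A, Site C}: total = 845
  {Site A, Site B}: total = 860
  {Site B, Site C}: total = 975
Best pair: {Site A, Site C} with total 845.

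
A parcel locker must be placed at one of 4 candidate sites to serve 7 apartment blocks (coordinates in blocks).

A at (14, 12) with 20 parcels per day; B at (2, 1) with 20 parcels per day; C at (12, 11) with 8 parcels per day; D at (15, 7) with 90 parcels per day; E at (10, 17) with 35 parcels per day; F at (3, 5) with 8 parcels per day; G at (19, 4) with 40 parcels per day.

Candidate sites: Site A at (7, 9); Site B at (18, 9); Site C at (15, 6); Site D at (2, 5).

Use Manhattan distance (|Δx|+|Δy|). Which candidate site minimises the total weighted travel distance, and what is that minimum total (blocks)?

Site C, total 1558 blocks

Total weighted distance at each candidate:
  Site A (7, 9): total = 2545
  Site B (18, 9): total = 2086
  Site C (15, 6): total = 1558
  Site D (2, 5): total = 3366
Minimum is at Site C with total 1558 blocks.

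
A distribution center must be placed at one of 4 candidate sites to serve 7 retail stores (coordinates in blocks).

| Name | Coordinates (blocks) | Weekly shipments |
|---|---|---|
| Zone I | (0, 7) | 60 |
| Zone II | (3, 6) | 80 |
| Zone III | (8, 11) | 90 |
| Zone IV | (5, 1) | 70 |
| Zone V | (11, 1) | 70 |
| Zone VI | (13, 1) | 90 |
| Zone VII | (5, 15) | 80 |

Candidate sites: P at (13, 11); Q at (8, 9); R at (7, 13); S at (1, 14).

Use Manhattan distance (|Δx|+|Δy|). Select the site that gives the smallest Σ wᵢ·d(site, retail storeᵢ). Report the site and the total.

Q, total 4850 blocks

Total weighted distance at each candidate:
  P (13, 11): total = 6630
  Q (8, 9): total = 4850
  R (7, 13): total = 5970
  S (1, 14): total = 7630
Minimum is at Q with total 4850 blocks.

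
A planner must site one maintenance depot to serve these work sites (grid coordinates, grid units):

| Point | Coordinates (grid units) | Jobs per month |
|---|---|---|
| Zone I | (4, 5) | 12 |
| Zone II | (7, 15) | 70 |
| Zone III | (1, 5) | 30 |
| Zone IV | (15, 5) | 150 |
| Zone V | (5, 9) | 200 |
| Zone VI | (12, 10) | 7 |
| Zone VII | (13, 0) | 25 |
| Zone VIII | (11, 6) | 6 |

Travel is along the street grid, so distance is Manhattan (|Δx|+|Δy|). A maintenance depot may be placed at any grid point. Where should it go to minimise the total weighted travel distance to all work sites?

(7, 9)

Manhattan distance separates: Σwᵢ(|x−xᵢ|+|y−yᵢ|) = Σwᵢ|x−xᵢ| + Σwᵢ|y−yᵢ|, so x and y are optimised independently as 1-D weighted medians.
Total weight W = 500; half = 250.
x-coordinate, sorted with cumulative weight:
  x=1 (Zone III, w=30) cum 30
  x=4 (Zone I, w=12) cum 42
  x=5 (Zone V, w=200) cum 242
  x=7 (Zone II, w=70) cum 312  ← median
  x=11 (Zone VIII, w=6) cum 318
  x=12 (Zone VI, w=7) cum 325
  x=13 (Zone VII, w=25) cum 350
  x=15 (Zone IV, w=150) cum 500
⇒ x* = 7
y-coordinate, sorted with cumulative weight:
  y=0 (Zone VII, w=25) cum 25
  y=5 (Zone I, w=12) cum 37
  y=5 (Zone III, w=30) cum 67
  y=5 (Zone IV, w=150) cum 217
  y=6 (Zone VIII, w=6) cum 223
  y=9 (Zone V, w=200) cum 423  ← median
  y=10 (Zone VI, w=7) cum 430
  y=15 (Zone II, w=70) cum 500
⇒ y* = 9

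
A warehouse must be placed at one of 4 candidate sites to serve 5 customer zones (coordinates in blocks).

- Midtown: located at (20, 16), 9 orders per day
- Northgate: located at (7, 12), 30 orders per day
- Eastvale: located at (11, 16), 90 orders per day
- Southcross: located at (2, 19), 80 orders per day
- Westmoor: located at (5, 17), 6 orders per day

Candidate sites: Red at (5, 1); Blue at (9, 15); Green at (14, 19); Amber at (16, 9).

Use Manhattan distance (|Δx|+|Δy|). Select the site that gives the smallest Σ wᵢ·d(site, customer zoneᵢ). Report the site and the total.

Blue, total 1444 blocks

Total weighted distance at each candidate:
  Red (5, 1): total = 4326
  Blue (9, 15): total = 1444
  Green (14, 19): total = 2067
  Amber (16, 9): total = 3573
Minimum is at Blue with total 1444 blocks.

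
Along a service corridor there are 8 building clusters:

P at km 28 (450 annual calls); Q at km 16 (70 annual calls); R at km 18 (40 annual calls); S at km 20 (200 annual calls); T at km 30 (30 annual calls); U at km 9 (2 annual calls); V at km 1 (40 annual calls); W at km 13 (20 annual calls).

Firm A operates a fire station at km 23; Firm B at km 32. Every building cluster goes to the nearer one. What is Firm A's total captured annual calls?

372

The indifferent point is the midpoint (23+32)/2 = 27.5; building clusters left of it (closer to Firm A at 23) go to Firm A, those right go to Firm B.
  V at 1 (w=40) → Firm A
  U at 9 (w=2) → Firm A
  W at 13 (w=20) → Firm A
  Q at 16 (w=70) → Firm A
  R at 18 (w=40) → Firm A
  S at 20 (w=200) → Firm A
  P at 28 (w=450) → Firm B
  T at 30 (w=30) → Firm B
Firm A captures 372; Firm B captures 480.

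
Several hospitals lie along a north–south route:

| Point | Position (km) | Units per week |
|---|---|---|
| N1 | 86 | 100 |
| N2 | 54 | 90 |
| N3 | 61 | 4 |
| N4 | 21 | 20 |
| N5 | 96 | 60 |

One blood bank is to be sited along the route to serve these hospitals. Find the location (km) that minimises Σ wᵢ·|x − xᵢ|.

x = 86

For a sum of weighted absolute distances on a line, the optimum is the weighted median (not the mean). Total weight W = 274; half-weight = 137.
Sort by position and accumulate weight:
  km 21 (N4, w=20) → cum 20
  km 54 (N2, w=90) → cum 110
  km 61 (N3, w=4) → cum 114
  km 86 (N1, w=100) → cum 214  ≥ 137 → median here
  km 96 (N5, w=60) → cum 274
Optimal location: km 86.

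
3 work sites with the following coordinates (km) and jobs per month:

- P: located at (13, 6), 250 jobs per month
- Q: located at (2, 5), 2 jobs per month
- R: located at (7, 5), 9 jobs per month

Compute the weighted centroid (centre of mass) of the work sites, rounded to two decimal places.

The minimiser of Σwᵢ‖p−pᵢ‖² is the weighted centroid p* = (Σwᵢpᵢ)/(Σwᵢ).
Σwᵢ = 261.
Σwᵢxᵢ = 250·13 + 2·2 + 9·7 = 3317.
Σwᵢyᵢ = 250·6 + 2·5 + 9·5 = 1555.
x* = 3317/261 = 12.71, y* = 1555/261 = 5.96.

(12.71, 5.96)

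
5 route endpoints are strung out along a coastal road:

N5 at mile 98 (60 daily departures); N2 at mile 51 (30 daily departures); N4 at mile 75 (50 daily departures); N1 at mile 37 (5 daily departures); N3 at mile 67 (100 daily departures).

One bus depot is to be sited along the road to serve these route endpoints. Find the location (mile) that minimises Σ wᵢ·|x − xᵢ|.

For a sum of weighted absolute distances on a line, the optimum is the weighted median (not the mean). Total weight W = 245; half-weight = 122.5.
Sort by position and accumulate weight:
  mile 37 (N1, w=5) → cum 5
  mile 51 (N2, w=30) → cum 35
  mile 67 (N3, w=100) → cum 135  ≥ 122.5 → median here
  mile 75 (N4, w=50) → cum 185
  mile 98 (N5, w=60) → cum 245
Optimal location: mile 67.

x = 67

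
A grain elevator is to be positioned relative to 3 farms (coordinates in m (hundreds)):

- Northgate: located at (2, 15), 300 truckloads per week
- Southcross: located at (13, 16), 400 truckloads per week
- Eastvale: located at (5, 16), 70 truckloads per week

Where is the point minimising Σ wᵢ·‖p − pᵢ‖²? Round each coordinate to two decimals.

(7.99, 15.61)

The minimiser of Σwᵢ‖p−pᵢ‖² is the weighted centroid p* = (Σwᵢpᵢ)/(Σwᵢ).
Σwᵢ = 770.
Σwᵢxᵢ = 300·2 + 400·13 + 70·5 = 6150.
Σwᵢyᵢ = 300·15 + 400·16 + 70·16 = 12020.
x* = 6150/770 = 7.99, y* = 12020/770 = 15.61.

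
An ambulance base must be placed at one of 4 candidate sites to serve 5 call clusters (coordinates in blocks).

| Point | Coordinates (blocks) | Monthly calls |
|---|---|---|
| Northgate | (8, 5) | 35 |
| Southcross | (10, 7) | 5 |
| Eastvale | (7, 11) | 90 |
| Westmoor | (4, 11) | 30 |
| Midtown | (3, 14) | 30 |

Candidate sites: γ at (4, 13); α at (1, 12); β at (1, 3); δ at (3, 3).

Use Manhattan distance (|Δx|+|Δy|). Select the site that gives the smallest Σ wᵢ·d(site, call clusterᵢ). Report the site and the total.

Total weighted distance at each candidate:
  γ (4, 13): total = 1050
  α (1, 12): total = 1430
  β (1, 3): total = 2360
  δ (3, 3): total = 1980
Minimum is at γ with total 1050 blocks.

γ, total 1050 blocks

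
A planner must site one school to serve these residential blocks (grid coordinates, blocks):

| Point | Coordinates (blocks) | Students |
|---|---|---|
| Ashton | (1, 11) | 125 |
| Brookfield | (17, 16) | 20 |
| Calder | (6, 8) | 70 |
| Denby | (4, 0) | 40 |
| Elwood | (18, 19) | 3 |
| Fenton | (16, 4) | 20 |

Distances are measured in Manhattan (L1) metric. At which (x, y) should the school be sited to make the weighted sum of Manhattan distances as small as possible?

(4, 11)

Manhattan distance separates: Σwᵢ(|x−xᵢ|+|y−yᵢ|) = Σwᵢ|x−xᵢ| + Σwᵢ|y−yᵢ|, so x and y are optimised independently as 1-D weighted medians.
Total weight W = 278; half = 139.
x-coordinate, sorted with cumulative weight:
  x=1 (Ashton, w=125) cum 125
  x=4 (Denby, w=40) cum 165  ← median
  x=6 (Calder, w=70) cum 235
  x=16 (Fenton, w=20) cum 255
  x=17 (Brookfield, w=20) cum 275
  x=18 (Elwood, w=3) cum 278
⇒ x* = 4
y-coordinate, sorted with cumulative weight:
  y=0 (Denby, w=40) cum 40
  y=4 (Fenton, w=20) cum 60
  y=8 (Calder, w=70) cum 130
  y=11 (Ashton, w=125) cum 255  ← median
  y=16 (Brookfield, w=20) cum 275
  y=19 (Elwood, w=3) cum 278
⇒ y* = 11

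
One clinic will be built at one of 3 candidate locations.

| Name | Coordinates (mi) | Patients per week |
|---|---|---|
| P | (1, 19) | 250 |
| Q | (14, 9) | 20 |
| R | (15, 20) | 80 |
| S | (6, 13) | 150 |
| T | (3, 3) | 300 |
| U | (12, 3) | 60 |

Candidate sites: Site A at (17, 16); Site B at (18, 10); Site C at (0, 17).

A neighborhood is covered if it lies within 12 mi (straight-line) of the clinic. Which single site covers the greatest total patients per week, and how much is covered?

Coverage radius r = 12 mi; a point is covered iff (Δx)²+(Δy)² ≤ 12² = 144.
  Site A (17, 16): covers {Q, R, S} → 250
  Site B (18, 10): covers {Q, R, U} → 160
  Site C (0, 17): covers {P, S} → 400
Maximum coverage at Site C: 400 patients per week.

Site C, covering 400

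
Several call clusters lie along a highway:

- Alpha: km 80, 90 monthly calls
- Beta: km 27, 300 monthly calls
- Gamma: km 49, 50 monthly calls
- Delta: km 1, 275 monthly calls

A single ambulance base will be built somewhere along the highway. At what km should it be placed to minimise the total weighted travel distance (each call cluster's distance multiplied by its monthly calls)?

For a sum of weighted absolute distances on a line, the optimum is the weighted median (not the mean). Total weight W = 715; half-weight = 357.5.
Sort by position and accumulate weight:
  km 1 (Delta, w=275) → cum 275
  km 27 (Beta, w=300) → cum 575  ≥ 357.5 → median here
  km 49 (Gamma, w=50) → cum 625
  km 80 (Alpha, w=90) → cum 715
Optimal location: km 27.

x = 27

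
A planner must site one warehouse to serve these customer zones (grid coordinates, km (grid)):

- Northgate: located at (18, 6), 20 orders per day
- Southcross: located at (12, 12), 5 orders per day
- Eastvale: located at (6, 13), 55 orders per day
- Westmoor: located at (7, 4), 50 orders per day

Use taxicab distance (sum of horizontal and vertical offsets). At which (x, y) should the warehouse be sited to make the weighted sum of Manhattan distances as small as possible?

(7, 6)

Manhattan distance separates: Σwᵢ(|x−xᵢ|+|y−yᵢ|) = Σwᵢ|x−xᵢ| + Σwᵢ|y−yᵢ|, so x and y are optimised independently as 1-D weighted medians.
Total weight W = 130; half = 65.
x-coordinate, sorted with cumulative weight:
  x=6 (Eastvale, w=55) cum 55
  x=7 (Westmoor, w=50) cum 105  ← median
  x=12 (Southcross, w=5) cum 110
  x=18 (Northgate, w=20) cum 130
⇒ x* = 7
y-coordinate, sorted with cumulative weight:
  y=4 (Westmoor, w=50) cum 50
  y=6 (Northgate, w=20) cum 70  ← median
  y=12 (Southcross, w=5) cum 75
  y=13 (Eastvale, w=55) cum 130
⇒ y* = 6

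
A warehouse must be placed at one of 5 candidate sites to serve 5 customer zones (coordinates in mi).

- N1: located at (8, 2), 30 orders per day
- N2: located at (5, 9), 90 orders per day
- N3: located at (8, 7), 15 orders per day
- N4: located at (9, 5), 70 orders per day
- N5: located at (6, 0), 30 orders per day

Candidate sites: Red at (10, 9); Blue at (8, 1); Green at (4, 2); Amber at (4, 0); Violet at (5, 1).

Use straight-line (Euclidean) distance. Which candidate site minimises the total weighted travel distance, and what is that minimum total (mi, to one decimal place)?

Blue, total 1244.7 mi

Total weighted distance at each candidate:
  Red (10, 9): total = 1294.9
  Blue (8, 1): total = 1244.7
  Green (4, 2): total = 1345.5
  Amber (4, 0): total = 1625.1
  Violet (5, 1): total = 1353.9
Minimum is at Blue with total 1244.7 mi.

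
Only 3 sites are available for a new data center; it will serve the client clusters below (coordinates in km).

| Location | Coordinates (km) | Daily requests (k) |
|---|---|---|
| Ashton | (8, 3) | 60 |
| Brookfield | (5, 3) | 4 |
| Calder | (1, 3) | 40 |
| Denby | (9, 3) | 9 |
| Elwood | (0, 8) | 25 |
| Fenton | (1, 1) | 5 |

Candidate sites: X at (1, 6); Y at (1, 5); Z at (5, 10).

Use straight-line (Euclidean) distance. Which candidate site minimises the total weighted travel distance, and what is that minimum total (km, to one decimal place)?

Y, total 708.0 km

Total weighted distance at each candidate:
  X (1, 6): total = 754.7
  Y (1, 5): total = 708.0
  Z (5, 10): total = 1063.9
Minimum is at Y with total 708.0 km.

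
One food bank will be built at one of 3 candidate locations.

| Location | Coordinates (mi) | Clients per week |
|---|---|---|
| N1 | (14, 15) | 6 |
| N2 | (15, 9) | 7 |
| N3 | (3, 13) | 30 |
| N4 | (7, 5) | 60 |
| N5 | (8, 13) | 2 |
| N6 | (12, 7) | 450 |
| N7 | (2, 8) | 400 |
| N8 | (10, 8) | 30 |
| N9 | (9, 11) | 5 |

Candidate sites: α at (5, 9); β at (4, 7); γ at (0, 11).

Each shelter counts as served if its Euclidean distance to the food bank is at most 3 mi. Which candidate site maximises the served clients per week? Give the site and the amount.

Coverage radius r = 3 mi; a point is covered iff (Δx)²+(Δy)² ≤ 3² = 9.
  α (5, 9): covers {none} → 0
  β (4, 7): covers {N7} → 400
  γ (0, 11): covers {none} → 0
Maximum coverage at β: 400 clients per week.

β, covering 400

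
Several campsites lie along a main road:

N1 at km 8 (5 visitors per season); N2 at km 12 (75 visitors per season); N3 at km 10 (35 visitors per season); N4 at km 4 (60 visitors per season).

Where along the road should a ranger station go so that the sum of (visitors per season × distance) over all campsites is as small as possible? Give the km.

x = 10

For a sum of weighted absolute distances on a line, the optimum is the weighted median (not the mean). Total weight W = 175; half-weight = 87.5.
Sort by position and accumulate weight:
  km 4 (N4, w=60) → cum 60
  km 8 (N1, w=5) → cum 65
  km 10 (N3, w=35) → cum 100  ≥ 87.5 → median here
  km 12 (N2, w=75) → cum 175
Optimal location: km 10.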